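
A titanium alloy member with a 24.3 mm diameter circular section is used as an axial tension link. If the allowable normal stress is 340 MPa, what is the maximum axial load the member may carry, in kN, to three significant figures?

A = 463.8 mm².
P_max = σ_allow · A = 340 · 463.8 = 157700 N = 157.7 kN.

158 kN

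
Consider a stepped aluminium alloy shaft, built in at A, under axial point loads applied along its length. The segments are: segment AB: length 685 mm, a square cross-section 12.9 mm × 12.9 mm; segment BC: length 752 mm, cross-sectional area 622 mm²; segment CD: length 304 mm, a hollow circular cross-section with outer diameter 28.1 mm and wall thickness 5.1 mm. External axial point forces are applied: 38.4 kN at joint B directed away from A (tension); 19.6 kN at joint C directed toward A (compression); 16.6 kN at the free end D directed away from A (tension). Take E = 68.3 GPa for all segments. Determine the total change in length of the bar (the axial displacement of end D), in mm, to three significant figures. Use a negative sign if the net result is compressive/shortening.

2.28 mm

Internal axial forces (sectioning from the free end, tension +): N_CD = 16.6 kN, N_BC = -3 kN, N_AB = 35.4 kN.
A_AB = 166.4 mm².
A_CD = 368.5 mm².
δ_AB = 35400·685/(166.4·68300) = 2.134 mm
δ_BC = -3000·752/(622·68300) = -0.0531 mm
δ_CD = 16600·304/(368.5·68300) = 0.2005 mm
δ = Σδ_i = 2.281 mm.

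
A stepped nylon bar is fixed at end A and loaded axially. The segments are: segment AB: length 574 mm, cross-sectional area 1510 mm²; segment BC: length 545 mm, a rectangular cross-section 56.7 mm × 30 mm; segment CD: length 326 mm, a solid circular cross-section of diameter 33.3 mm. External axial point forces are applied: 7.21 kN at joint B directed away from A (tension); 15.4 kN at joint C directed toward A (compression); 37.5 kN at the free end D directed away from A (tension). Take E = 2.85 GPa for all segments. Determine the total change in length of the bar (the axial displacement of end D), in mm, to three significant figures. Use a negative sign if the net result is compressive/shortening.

11.3 mm

Internal axial forces (sectioning from the free end, tension +): N_CD = 37.5 kN, N_BC = 22.1 kN, N_AB = 29.31 kN.
A_BC = 1701 mm².
A_CD = 870.9 mm².
δ_AB = 29310·574/(1510·2850) = 3.909 mm
δ_BC = 22100·545/(1701·2850) = 2.485 mm
δ_CD = 37500·326/(870.9·2850) = 4.925 mm
δ = Σδ_i = 11.32 mm.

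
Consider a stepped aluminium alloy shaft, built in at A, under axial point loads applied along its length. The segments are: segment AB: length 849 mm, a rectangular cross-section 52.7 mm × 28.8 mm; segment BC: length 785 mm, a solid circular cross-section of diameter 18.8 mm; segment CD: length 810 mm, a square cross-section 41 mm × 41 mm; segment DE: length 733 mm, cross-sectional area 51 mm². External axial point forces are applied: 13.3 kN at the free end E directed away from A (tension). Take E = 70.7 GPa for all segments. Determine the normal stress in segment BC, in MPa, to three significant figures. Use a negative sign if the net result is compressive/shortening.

Internal axial forces (sectioning from the free end, tension +): N_DE = 13.3 kN, N_CD = 13.3 kN, N_BC = 13.3 kN, N_AB = 13.3 kN.
A_BC = 277.6 mm².
σ_BC = N_BC/A_BC = 13300/277.6 = 47.91 MPa.

47.9 MPa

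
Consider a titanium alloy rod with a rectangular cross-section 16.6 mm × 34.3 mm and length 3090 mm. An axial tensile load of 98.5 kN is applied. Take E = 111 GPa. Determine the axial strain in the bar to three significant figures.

A = 569.4 mm².
σ = N/A = 173 MPa; ε = σ/E = 173/111000 = 1.559e-03.

0.00156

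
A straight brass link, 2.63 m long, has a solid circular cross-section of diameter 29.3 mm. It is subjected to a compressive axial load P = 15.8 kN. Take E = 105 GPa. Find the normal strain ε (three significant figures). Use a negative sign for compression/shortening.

-2.23e-04

A = 674.3 mm².
σ = N/A = -23.43 MPa; ε = σ/E = -23.43/105000 = -2.232e-04.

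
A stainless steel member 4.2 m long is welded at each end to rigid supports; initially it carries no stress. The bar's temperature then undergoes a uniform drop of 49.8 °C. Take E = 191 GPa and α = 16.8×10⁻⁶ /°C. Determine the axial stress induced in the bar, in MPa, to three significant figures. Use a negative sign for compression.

160 MPa

Free thermal expansion αLΔT = 16.8e-6 · 4200 · -49.8 = -3.514 mm.
The walls impose strain ε = −(-3.514)/4200 = 8.3664e-04; σ = Eε = 191000 · 8.3664e-04 = 159.8 MPa.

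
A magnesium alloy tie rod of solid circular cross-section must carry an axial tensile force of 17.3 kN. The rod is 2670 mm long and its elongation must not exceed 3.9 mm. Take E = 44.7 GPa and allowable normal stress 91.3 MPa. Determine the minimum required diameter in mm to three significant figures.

Required area A ≥ P/σ_allow = 17300/91.3 = 189.5 mm².
For a solid circular section, d ≥ √(4A/π) = 15.53 mm.
Elongation limit: A ≥ PL/(Eδ_allow) = 17300·2670/(44700·3.9) = 265 mm² ⇒ d ≥ 18.37 mm.
The elongation limit governs.

18.4 mm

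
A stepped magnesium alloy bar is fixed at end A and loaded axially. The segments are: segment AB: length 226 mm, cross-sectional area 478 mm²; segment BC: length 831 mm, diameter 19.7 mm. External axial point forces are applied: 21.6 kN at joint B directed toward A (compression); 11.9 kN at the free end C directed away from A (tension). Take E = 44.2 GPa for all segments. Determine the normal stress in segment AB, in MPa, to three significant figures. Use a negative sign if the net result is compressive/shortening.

-20.3 MPa

Internal axial forces (sectioning from the free end, tension +): N_BC = 11.9 kN, N_AB = -9.7 kN.
σ_AB = N_AB/A_AB = -9700/478 = -20.29 MPa.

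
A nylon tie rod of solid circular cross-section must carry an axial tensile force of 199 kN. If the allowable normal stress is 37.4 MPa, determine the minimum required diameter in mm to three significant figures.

Required area A ≥ P/σ_allow = 199000/37.4 = 5321 mm².
For a solid circular section, d ≥ √(4A/π) = 82.31 mm.

82.3 mm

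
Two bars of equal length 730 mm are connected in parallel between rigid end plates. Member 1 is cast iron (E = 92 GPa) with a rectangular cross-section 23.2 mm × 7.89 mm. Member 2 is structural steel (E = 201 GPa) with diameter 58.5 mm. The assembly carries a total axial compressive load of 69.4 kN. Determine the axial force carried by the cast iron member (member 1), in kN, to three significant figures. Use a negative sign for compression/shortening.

-2.10 kN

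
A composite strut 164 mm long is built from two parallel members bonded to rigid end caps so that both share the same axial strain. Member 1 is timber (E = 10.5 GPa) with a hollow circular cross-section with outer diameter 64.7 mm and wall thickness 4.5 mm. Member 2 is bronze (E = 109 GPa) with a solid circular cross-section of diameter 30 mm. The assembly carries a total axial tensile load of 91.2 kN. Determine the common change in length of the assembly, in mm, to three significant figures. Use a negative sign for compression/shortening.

A_1 = 851.1 mm².
A_2 = 706.9 mm².
Equal strain + equilibrium ⇒ each member carries load in proportion to AE: A₁E₁ = 8936000 N, A₂E₂ = 77050000 N, ΣAE = 85980000 N.
δ = PL/ΣAE = 91200·164/85980000 = 0.1739 mm.

0.174 mm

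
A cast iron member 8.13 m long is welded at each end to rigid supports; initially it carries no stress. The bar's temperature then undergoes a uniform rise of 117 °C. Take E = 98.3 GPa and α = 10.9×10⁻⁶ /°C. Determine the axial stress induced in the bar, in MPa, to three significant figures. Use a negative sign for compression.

-125 MPa

Free thermal expansion αLΔT = 10.9e-6 · 8130 · 117 = 10.37 mm.
The walls impose strain ε = −(10.37)/8130 = -1.2753e-03; σ = Eε = 98300 · -1.2753e-03 = -125.4 MPa.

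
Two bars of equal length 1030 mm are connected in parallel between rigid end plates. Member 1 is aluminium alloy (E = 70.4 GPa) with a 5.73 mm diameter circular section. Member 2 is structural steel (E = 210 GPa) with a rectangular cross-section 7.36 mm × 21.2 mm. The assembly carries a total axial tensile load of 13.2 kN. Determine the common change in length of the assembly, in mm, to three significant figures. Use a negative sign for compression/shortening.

A_1 = 25.79 mm².
A_2 = 156 mm².
Equal strain + equilibrium ⇒ each member carries load in proportion to AE: A₁E₁ = 1815000 N, A₂E₂ = 32770000 N, ΣAE = 34580000 N.
δ = PL/ΣAE = 13200·1030/34580000 = 0.3932 mm.

0.393 mm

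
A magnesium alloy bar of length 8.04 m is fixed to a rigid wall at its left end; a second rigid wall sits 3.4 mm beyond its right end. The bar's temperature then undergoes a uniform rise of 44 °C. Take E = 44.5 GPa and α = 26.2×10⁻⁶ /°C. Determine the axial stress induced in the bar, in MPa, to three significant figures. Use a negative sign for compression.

-32.5 MPa

Free thermal expansion αLΔT = 26.2e-6 · 8040 · 44 = 9.269 mm.
The walls engage after the gap closes; constrained expansion = 9.269 − 3.4 = 5.869 mm.
The walls impose strain ε = −(5.869)/8040 = -7.2991e-04; σ = Eε = 44500 · -7.2991e-04 = -32.48 MPa.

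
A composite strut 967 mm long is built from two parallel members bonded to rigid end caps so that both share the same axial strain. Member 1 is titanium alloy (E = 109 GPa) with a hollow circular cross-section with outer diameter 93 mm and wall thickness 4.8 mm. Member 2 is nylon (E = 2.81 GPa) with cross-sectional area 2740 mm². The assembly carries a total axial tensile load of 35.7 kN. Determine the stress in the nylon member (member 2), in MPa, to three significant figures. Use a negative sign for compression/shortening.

0.657 MPa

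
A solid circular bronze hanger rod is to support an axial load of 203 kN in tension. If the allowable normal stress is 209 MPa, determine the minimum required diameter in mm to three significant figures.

35.2 mm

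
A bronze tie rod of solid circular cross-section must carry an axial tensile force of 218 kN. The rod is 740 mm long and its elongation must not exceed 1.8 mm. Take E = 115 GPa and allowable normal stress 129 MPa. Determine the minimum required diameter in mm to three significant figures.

Required area A ≥ P/σ_allow = 218000/129 = 1690 mm².
For a solid circular section, d ≥ √(4A/π) = 46.39 mm.
Elongation limit: A ≥ PL/(Eδ_allow) = 218000·740/(115000·1.8) = 779.3 mm² ⇒ d ≥ 31.5 mm.
The stress limit governs.

46.4 mm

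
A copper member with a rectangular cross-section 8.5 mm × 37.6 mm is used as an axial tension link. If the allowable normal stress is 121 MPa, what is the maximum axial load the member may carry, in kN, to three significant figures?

38.7 kN

A = 319.6 mm².
P_max = σ_allow · A = 121 · 319.6 = 38670 N = 38.67 kN.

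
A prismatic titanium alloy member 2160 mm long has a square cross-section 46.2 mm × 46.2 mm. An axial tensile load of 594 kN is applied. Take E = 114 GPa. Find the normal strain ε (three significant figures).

A = 2134 mm².
σ = N/A = 278.3 MPa; ε = σ/E = 278.3/114000 = 2.441e-03.

0.00244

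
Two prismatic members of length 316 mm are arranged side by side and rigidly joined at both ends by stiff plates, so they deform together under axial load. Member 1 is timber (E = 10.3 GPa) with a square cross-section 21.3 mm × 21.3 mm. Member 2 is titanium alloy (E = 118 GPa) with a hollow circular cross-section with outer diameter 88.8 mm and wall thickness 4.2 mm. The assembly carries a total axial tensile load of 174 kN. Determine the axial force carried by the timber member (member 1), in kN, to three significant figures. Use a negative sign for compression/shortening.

5.96 kN

A_1 = 453.7 mm².
A_2 = 1116 mm².
Equal strain + equilibrium ⇒ each member carries load in proportion to AE: A₁E₁ = 4673000 N, A₂E₂ = 131700000 N, ΣAE = 136400000 N.
F₁ = P·A₁E₁/ΣAE = 174000·4673000/136400000 = 5961 N.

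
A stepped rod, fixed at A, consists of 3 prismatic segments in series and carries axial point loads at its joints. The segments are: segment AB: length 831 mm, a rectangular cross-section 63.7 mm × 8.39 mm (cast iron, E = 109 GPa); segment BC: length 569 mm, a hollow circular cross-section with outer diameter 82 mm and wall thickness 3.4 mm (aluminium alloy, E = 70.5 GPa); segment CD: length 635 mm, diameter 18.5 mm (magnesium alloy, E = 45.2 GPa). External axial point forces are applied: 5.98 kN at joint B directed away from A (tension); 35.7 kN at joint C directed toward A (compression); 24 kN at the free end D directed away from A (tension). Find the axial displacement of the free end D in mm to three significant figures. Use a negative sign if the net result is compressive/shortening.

Internal axial forces (sectioning from the free end, tension +): N_CD = 24 kN, N_BC = -11.7 kN, N_AB = -5.72 kN.
A_AB = 534.4 mm².
A_BC = 839.6 mm².
A_CD = 268.8 mm².
δ_AB = -5720·831/(534.4·109000) = -0.0816 mm
δ_BC = -11700·569/(839.6·70500) = -0.1125 mm
δ_CD = 24000·635/(268.8·45200) = 1.254 mm
δ = Σδ_i = 1.06 mm.

1.06 mm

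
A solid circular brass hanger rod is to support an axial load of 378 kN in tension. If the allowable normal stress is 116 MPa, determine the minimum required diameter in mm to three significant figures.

Required area A ≥ P/σ_allow = 378000/116 = 3259 mm².
For a solid circular section, d ≥ √(4A/π) = 64.41 mm.

64.4 mm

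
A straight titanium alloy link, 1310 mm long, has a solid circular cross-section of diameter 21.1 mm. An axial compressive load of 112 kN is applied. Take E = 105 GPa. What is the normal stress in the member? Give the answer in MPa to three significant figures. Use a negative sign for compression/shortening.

-320 MPa

A = 349.7 mm².
σ = N/A = -112000/349.7 = -320.3 MPa.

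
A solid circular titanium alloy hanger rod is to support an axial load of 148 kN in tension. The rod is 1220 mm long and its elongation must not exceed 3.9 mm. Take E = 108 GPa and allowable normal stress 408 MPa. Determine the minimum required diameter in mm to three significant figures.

Required area A ≥ P/σ_allow = 148000/408 = 362.7 mm².
For a solid circular section, d ≥ √(4A/π) = 21.49 mm.
Elongation limit: A ≥ PL/(Eδ_allow) = 148000·1220/(108000·3.9) = 428.7 mm² ⇒ d ≥ 23.36 mm.
The elongation limit governs.

23.4 mm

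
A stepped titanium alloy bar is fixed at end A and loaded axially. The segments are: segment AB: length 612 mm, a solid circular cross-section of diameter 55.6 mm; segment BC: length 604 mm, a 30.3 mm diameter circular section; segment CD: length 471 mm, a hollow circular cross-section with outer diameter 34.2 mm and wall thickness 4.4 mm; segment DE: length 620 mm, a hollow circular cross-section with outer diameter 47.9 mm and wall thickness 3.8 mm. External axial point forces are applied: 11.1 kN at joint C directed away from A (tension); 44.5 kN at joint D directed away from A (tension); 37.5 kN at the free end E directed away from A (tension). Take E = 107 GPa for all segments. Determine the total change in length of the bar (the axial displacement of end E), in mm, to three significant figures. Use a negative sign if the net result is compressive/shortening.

Internal axial forces (sectioning from the free end, tension +): N_DE = 37.5 kN, N_CD = 82 kN, N_BC = 93.1 kN, N_AB = 93.1 kN.
A_AB = 2428 mm².
A_BC = 721.1 mm².
A_CD = 411.9 mm².
A_DE = 526.5 mm².
δ_AB = 93100·612/(2428·107000) = 0.2193 mm
δ_BC = 93100·604/(721.1·107000) = 0.7288 mm
δ_CD = 82000·471/(411.9·107000) = 0.8763 mm
δ_DE = 37500·620/(526.5·107000) = 0.4127 mm
δ = Σδ_i = 2.237 mm.

2.24 mm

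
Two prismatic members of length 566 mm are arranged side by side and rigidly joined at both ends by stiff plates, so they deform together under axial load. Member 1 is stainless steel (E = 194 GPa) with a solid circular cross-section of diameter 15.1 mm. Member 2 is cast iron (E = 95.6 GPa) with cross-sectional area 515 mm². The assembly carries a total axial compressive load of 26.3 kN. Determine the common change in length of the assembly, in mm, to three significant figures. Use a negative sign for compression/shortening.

A_1 = 179.1 mm².
Equal strain + equilibrium ⇒ each member carries load in proportion to AE: A₁E₁ = 34740000 N, A₂E₂ = 49230000 N, ΣAE = 83980000 N.
δ = PL/ΣAE = -26300·566/83980000 = -0.1773 mm.

-0.177 mm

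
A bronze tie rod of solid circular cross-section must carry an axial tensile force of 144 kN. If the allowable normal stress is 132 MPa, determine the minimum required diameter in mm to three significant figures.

37.3 mm

Required area A ≥ P/σ_allow = 144000/132 = 1091 mm².
For a solid circular section, d ≥ √(4A/π) = 37.27 mm.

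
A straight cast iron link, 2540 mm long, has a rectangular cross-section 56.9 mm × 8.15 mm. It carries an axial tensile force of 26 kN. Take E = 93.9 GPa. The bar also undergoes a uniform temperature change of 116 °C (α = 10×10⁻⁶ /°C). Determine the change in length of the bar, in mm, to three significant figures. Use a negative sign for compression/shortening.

A = 463.7 mm².
δ_mech = NL/(AE) = 26000·2540/(463.7·93900) = 1.517 mm.
δ_thermal = αLΔT = 10e-6·2540·116 = 2.946 mm.
δ = δ_mech + δ_thermal = 4.463 mm.

4.46 mm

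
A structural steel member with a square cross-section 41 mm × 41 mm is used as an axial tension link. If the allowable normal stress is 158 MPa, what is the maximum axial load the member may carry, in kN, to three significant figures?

266 kN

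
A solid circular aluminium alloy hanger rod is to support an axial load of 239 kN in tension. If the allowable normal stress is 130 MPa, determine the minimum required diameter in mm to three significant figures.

48.4 mm

Required area A ≥ P/σ_allow = 239000/130 = 1838 mm².
For a solid circular section, d ≥ √(4A/π) = 48.38 mm.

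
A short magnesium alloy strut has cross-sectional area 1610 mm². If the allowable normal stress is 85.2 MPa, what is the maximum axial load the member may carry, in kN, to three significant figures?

137 kN

P_max = σ_allow · A = 85.2 · 1610 = 137200 N = 137.2 kN.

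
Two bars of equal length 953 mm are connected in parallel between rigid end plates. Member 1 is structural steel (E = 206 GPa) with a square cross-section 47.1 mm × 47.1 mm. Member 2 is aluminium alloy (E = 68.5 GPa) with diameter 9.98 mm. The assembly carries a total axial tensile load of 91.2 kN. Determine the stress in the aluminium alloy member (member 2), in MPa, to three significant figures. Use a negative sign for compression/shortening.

A_1 = 2218 mm².
A_2 = 78.23 mm².
Equal strain + equilibrium ⇒ each member carries load in proportion to AE: A₁E₁ = 457000000 N, A₂E₂ = 5358000 N, ΣAE = 462400000 N.
σ₂ = P·E₂/ΣAE = 91200·68500/462400000 = 13.51 MPa.

13.5 MPa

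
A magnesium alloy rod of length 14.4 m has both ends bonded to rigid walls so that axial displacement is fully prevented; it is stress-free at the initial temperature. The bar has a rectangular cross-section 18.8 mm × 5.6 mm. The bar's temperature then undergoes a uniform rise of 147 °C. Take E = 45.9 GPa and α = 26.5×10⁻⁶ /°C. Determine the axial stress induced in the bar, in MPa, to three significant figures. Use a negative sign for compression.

-179 MPa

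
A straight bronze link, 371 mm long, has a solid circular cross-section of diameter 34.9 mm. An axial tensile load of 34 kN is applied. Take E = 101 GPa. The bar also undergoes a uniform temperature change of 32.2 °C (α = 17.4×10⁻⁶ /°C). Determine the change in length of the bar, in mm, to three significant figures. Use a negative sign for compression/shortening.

0.338 mm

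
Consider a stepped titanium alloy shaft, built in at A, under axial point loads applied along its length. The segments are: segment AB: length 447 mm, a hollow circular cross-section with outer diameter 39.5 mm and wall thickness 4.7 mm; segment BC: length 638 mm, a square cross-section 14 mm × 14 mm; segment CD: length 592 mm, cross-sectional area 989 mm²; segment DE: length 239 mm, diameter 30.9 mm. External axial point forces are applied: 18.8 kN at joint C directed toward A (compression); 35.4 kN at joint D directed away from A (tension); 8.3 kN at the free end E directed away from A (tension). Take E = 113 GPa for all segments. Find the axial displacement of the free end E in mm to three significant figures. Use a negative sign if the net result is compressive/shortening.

Internal axial forces (sectioning from the free end, tension +): N_DE = 8.3 kN, N_CD = 43.7 kN, N_BC = 24.9 kN, N_AB = 24.9 kN.
A_AB = 513.8 mm².
A_BC = 196 mm².
A_DE = 749.9 mm².
δ_AB = 24900·447/(513.8·113000) = 0.1917 mm
δ_BC = 24900·638/(196·113000) = 0.7173 mm
δ_CD = 43700·592/(989·113000) = 0.2315 mm
δ_DE = 8300·239/(749.9·113000) = 0.02341 mm
δ = Σδ_i = 1.164 mm.

1.16 mm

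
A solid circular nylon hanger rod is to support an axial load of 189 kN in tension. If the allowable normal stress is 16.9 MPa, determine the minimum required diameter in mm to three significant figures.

119 mm

Required area A ≥ P/σ_allow = 189000/16.9 = 11180 mm².
For a solid circular section, d ≥ √(4A/π) = 119.3 mm.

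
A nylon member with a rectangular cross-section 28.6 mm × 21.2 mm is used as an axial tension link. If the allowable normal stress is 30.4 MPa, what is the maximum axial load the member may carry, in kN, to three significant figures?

A = 606.3 mm².
P_max = σ_allow · A = 30.4 · 606.3 = 18430 N = 18.43 kN.

18.4 kN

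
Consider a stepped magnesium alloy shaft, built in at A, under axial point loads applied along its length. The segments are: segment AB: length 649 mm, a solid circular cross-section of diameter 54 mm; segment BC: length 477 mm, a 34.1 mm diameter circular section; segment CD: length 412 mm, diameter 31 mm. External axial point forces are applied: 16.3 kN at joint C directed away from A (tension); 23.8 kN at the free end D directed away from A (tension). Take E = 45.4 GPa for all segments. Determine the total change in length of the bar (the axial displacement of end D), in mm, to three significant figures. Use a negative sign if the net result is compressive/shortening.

0.998 mm

Internal axial forces (sectioning from the free end, tension +): N_CD = 23.8 kN, N_BC = 40.1 kN, N_AB = 40.1 kN.
A_AB = 2290 mm².
A_BC = 913.3 mm².
A_CD = 754.8 mm².
δ_AB = 40100·649/(2290·45400) = 0.2503 mm
δ_BC = 40100·477/(913.3·45400) = 0.4613 mm
δ_CD = 23800·412/(754.8·45400) = 0.2862 mm
δ = Σδ_i = 0.9978 mm.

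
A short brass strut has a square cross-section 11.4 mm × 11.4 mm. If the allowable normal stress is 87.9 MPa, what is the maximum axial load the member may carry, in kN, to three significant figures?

A = 130 mm².
P_max = σ_allow · A = 87.9 · 130 = 11420 N = 11.42 kN.

11.4 kN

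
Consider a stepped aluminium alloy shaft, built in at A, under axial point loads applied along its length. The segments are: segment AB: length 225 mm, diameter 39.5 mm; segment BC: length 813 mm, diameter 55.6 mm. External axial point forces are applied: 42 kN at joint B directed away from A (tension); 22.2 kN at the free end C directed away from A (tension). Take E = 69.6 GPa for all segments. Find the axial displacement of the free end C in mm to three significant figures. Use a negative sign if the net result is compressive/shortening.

Internal axial forces (sectioning from the free end, tension +): N_BC = 22.2 kN, N_AB = 64.2 kN.
A_AB = 1225 mm².
A_BC = 2428 mm².
δ_AB = 64200·225/(1225·69600) = 0.1694 mm
δ_BC = 22200·813/(2428·69600) = 0.1068 mm
δ = Σδ_i = 0.2762 mm.

0.276 mm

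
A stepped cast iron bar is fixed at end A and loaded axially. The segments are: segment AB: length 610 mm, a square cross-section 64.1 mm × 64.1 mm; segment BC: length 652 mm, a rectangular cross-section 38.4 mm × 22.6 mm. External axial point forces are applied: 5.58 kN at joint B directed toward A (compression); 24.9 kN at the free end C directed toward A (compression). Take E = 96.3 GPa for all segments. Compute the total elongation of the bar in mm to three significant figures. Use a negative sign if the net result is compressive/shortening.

-0.241 mm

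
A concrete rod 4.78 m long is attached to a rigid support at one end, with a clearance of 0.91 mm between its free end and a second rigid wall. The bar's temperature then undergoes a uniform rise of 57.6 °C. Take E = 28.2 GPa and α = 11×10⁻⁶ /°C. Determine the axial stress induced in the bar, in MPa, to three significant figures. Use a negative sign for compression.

Free thermal expansion αLΔT = 11e-6 · 4780 · 57.6 = 3.029 mm.
The walls engage after the gap closes; constrained expansion = 3.029 − 0.91 = 2.119 mm.
The walls impose strain ε = −(2.119)/4780 = -4.4322e-04; σ = Eε = 28200 · -4.4322e-04 = -12.5 MPa.

-12.5 MPa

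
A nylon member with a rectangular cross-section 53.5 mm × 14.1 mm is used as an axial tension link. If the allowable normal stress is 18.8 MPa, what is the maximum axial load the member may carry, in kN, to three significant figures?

A = 754.4 mm².
P_max = σ_allow · A = 18.8 · 754.4 = 14180 N = 14.18 kN.

14.2 kN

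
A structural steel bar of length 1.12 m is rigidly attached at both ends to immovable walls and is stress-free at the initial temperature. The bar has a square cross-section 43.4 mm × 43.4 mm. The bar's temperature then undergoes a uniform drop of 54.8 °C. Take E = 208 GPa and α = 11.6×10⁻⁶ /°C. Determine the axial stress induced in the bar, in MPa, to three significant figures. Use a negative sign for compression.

132 MPa

Free thermal expansion αLΔT = 11.6e-6 · 1120 · -54.8 = -0.712 mm.
The walls impose strain ε = −(-0.712)/1120 = 6.3568e-04; σ = Eε = 208000 · 6.3568e-04 = 132.2 MPa.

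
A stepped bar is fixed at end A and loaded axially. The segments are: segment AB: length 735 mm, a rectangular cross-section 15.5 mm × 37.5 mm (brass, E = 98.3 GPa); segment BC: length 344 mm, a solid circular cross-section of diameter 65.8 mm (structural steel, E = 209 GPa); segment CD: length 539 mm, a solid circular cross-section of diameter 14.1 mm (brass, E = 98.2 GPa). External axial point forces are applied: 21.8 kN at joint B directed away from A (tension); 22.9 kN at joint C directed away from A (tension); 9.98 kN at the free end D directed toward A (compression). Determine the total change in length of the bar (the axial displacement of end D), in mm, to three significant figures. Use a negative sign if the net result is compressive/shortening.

Internal axial forces (sectioning from the free end, tension +): N_CD = -9.98 kN, N_BC = 12.92 kN, N_AB = 34.72 kN.
A_AB = 581.2 mm².
A_BC = 3400 mm².
A_CD = 156.1 mm².
δ_AB = 34720·735/(581.2·98300) = 0.4466 mm
δ_BC = 12920·344/(3400·209000) = 0.006254 mm
δ_CD = -9980·539/(156.1·98200) = -0.3508 mm
δ = Σδ_i = 0.1021 mm.

0.102 mm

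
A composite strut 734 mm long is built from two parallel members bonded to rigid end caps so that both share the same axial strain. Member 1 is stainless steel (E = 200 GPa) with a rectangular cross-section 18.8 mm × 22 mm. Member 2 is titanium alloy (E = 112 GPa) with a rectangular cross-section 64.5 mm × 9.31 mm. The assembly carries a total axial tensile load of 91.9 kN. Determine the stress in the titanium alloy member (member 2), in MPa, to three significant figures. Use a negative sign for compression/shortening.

68.6 MPa

A_1 = 413.6 mm².
A_2 = 600.5 mm².
Equal strain + equilibrium ⇒ each member carries load in proportion to AE: A₁E₁ = 82720000 N, A₂E₂ = 67260000 N, ΣAE = 150000000 N.
σ₂ = P·E₂/ΣAE = 91900·112000/150000000 = 68.63 MPa.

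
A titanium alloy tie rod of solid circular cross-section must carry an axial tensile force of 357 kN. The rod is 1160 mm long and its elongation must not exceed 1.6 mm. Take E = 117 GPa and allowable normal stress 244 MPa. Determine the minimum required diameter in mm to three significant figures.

53.1 mm

Required area A ≥ P/σ_allow = 357000/244 = 1463 mm².
For a solid circular section, d ≥ √(4A/π) = 43.16 mm.
Elongation limit: A ≥ PL/(Eδ_allow) = 357000·1160/(117000·1.6) = 2212 mm² ⇒ d ≥ 53.07 mm.
The elongation limit governs.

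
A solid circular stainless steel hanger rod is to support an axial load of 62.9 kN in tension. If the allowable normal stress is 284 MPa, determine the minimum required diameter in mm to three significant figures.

16.8 mm

Required area A ≥ P/σ_allow = 62900/284 = 221.5 mm².
For a solid circular section, d ≥ √(4A/π) = 16.79 mm.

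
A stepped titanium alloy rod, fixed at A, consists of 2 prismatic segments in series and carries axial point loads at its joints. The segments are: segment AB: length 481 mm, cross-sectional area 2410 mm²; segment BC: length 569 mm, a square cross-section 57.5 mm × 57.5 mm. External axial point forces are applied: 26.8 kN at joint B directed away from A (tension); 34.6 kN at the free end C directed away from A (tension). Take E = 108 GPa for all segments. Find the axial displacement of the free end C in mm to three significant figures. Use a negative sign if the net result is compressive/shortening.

0.169 mm

Internal axial forces (sectioning from the free end, tension +): N_BC = 34.6 kN, N_AB = 61.4 kN.
A_BC = 3306 mm².
δ_AB = 61400·481/(2410·108000) = 0.1135 mm
δ_BC = 34600·569/(3306·108000) = 0.05514 mm
δ = Σδ_i = 0.1686 mm.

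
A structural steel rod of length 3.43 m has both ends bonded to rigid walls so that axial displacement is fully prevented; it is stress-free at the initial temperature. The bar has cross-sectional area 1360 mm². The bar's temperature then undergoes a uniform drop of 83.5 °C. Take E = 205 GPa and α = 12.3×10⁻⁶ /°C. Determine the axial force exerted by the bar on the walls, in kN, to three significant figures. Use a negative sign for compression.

286 kN

Free thermal expansion αLΔT = 12.3e-6 · 3430 · -83.5 = -3.523 mm.
The walls impose strain ε = −(-3.523)/3430 = 1.0271e-03; σ = Eε = 205000 · 1.0271e-03 = 210.5 MPa.
Wall reaction R = σ·A = 210.5·1360 = 286300 N = 286.3 kN.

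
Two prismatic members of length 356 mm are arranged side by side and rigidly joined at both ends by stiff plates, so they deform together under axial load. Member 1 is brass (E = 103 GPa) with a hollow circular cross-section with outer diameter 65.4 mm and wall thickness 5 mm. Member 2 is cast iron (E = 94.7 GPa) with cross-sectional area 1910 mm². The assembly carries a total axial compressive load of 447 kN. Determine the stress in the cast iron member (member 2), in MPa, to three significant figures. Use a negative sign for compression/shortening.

-152 MPa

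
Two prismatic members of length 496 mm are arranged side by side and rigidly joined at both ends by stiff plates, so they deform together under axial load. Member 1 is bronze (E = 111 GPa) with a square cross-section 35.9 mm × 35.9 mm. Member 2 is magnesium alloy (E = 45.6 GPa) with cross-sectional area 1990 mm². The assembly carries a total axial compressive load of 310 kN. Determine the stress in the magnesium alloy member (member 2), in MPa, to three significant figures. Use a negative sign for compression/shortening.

-60.5 MPa

A_1 = 1289 mm².
Equal strain + equilibrium ⇒ each member carries load in proportion to AE: A₁E₁ = 143100000 N, A₂E₂ = 90740000 N, ΣAE = 233800000 N.
σ₂ = P·E₂/ΣAE = -310000·45600/233800000 = -60.46 MPa.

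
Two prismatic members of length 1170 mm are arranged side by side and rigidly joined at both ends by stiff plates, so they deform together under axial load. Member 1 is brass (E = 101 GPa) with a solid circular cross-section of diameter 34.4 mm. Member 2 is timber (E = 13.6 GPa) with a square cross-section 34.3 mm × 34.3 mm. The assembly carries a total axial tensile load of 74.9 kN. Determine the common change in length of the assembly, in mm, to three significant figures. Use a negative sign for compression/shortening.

A_1 = 929.4 mm².
A_2 = 1176 mm².
Equal strain + equilibrium ⇒ each member carries load in proportion to AE: A₁E₁ = 93870000 N, A₂E₂ = 16000000 N, ΣAE = 109900000 N.
δ = PL/ΣAE = 74900·1170/109900000 = 0.7976 mm.

0.798 mm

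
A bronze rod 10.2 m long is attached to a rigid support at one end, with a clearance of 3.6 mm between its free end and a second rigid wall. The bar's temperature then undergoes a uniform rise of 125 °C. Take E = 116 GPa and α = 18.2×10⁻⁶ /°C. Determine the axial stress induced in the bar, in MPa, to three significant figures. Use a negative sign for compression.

-223 MPa

Free thermal expansion αLΔT = 18.2e-6 · 10200 · 125 = 23.2 mm.
The walls engage after the gap closes; constrained expansion = 23.2 − 3.6 = 19.6 mm.
The walls impose strain ε = −(19.6)/10200 = -1.9221e-03; σ = Eε = 116000 · -1.9221e-03 = -223 MPa.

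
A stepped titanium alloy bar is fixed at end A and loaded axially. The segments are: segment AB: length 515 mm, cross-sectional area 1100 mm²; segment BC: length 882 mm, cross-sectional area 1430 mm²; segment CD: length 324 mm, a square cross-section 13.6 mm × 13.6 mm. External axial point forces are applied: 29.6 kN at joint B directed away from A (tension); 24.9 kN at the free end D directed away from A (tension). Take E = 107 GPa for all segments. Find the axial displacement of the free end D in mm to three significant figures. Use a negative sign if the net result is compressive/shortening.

Internal axial forces (sectioning from the free end, tension +): N_CD = 24.9 kN, N_BC = 24.9 kN, N_AB = 54.5 kN.
A_CD = 185 mm².
δ_AB = 54500·515/(1100·107000) = 0.2385 mm
δ_BC = 24900·882/(1430·107000) = 0.1435 mm
δ_CD = 24900·324/(185·107000) = 0.4076 mm
δ = Σδ_i = 0.7896 mm.

0.790 mm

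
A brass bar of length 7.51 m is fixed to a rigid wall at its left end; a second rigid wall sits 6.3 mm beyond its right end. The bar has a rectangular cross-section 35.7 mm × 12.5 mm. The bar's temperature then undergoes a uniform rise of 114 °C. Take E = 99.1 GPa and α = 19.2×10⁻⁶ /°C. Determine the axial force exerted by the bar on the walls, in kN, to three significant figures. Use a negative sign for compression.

Free thermal expansion αLΔT = 19.2e-6 · 7510 · 114 = 16.44 mm.
The walls engage after the gap closes; constrained expansion = 16.44 − 6.3 = 10.14 mm.
The walls impose strain ε = −(10.14)/7510 = -1.3499e-03; σ = Eε = 99100 · -1.3499e-03 = -133.8 MPa.
Wall reaction R = σ·A = -133.8·446.3 = -59700 N = -59.7 kN.

-59.7 kN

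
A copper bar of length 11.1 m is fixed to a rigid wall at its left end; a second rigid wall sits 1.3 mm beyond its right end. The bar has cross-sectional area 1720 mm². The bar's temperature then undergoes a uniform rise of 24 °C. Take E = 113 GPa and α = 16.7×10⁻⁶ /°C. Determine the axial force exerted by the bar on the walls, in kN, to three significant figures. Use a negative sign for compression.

Free thermal expansion αLΔT = 16.7e-6 · 11100 · 24 = 4.449 mm.
The walls engage after the gap closes; constrained expansion = 4.449 − 1.3 = 3.149 mm.
The walls impose strain ε = −(3.149)/11100 = -2.8368e-04; σ = Eε = 113000 · -2.8368e-04 = -32.06 MPa.
Wall reaction R = σ·A = -32.06·1720 = -55140 N = -55.14 kN.

-55.1 kN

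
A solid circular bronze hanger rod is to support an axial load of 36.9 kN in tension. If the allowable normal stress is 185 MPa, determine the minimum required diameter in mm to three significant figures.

Required area A ≥ P/σ_allow = 36900/185 = 199.5 mm².
For a solid circular section, d ≥ √(4A/π) = 15.94 mm.

15.9 mm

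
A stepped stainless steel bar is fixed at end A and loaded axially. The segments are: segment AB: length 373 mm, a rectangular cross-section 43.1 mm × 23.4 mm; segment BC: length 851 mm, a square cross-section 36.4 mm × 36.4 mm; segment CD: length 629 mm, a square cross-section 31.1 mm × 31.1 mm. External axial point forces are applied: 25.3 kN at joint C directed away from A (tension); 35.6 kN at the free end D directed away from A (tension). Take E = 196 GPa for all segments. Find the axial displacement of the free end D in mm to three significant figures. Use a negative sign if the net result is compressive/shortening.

0.433 mm

Internal axial forces (sectioning from the free end, tension +): N_CD = 35.6 kN, N_BC = 60.9 kN, N_AB = 60.9 kN.
A_AB = 1009 mm².
A_BC = 1325 mm².
A_CD = 967.2 mm².
δ_AB = 60900·373/(1009·196000) = 0.1149 mm
δ_BC = 60900·851/(1325·196000) = 0.1996 mm
δ_CD = 35600·629/(967.2·196000) = 0.1181 mm
δ = Σδ_i = 0.4326 mm.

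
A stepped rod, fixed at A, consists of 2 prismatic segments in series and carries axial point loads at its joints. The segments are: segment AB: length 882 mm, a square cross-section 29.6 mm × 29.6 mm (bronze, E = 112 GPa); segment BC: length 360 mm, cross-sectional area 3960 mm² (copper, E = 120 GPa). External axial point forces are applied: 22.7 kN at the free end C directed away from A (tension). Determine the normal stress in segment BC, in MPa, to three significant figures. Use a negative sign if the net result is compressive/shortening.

Internal axial forces (sectioning from the free end, tension +): N_BC = 22.7 kN, N_AB = 22.7 kN.
σ_BC = N_BC/A_BC = 22700/3960 = 5.732 MPa.

5.73 MPa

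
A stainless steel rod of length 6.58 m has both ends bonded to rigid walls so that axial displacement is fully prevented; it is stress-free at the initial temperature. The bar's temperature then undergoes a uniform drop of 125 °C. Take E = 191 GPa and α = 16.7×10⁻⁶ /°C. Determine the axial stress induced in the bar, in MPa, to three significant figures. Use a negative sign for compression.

Free thermal expansion αLΔT = 16.7e-6 · 6580 · -125 = -13.74 mm.
The walls impose strain ε = −(-13.74)/6580 = 2.0875e-03; σ = Eε = 191000 · 2.0875e-03 = 398.7 MPa.

399 MPa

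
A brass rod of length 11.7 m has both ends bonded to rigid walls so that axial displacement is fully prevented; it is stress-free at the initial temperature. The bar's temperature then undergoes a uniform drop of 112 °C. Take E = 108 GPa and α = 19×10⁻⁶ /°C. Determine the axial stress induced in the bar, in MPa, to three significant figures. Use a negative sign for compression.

Free thermal expansion αLΔT = 19e-6 · 11700 · -112 = -24.9 mm.
The walls impose strain ε = −(-24.9)/11700 = 2.1280e-03; σ = Eε = 108000 · 2.1280e-03 = 229.8 MPa.

230 MPa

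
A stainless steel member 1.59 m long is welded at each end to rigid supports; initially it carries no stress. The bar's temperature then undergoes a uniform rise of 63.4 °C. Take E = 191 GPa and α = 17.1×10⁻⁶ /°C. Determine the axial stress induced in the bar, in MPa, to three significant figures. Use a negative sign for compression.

-207 MPa

Free thermal expansion αLΔT = 17.1e-6 · 1590 · 63.4 = 1.724 mm.
The walls impose strain ε = −(1.724)/1590 = -1.0841e-03; σ = Eε = 191000 · -1.0841e-03 = -207.1 MPa.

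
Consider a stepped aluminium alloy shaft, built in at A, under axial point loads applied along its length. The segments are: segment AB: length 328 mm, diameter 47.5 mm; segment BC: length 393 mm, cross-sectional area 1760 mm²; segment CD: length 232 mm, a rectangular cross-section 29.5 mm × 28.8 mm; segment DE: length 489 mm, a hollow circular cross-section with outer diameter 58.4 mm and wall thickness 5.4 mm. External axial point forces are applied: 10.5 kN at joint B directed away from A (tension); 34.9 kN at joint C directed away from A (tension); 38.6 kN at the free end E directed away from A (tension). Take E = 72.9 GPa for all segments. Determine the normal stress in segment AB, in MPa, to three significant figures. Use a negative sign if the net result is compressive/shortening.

Internal axial forces (sectioning from the free end, tension +): N_DE = 38.6 kN, N_CD = 38.6 kN, N_BC = 73.5 kN, N_AB = 84 kN.
A_AB = 1772 mm².
σ_AB = N_AB/A_AB = 84000/1772 = 47.4 MPa.

47.4 MPa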